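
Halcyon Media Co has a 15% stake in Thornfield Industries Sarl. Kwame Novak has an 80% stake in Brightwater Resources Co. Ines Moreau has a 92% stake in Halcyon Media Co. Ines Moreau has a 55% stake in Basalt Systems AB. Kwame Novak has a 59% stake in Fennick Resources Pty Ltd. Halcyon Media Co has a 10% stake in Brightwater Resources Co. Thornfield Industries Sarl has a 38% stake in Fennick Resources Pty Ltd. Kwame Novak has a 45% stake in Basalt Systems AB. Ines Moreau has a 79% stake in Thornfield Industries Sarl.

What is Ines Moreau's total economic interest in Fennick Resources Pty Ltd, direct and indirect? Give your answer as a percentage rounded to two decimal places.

Ines reaches Fennick along 2 paths.
Via Halcyon → Thornfield: 92% × 15% × 38% = 5.244%.
Via Thornfield: 79% × 38% = 30.02%.
Total: 5.244% + 30.02% = 35.264%.
Rounded: 35.26%.

35.26%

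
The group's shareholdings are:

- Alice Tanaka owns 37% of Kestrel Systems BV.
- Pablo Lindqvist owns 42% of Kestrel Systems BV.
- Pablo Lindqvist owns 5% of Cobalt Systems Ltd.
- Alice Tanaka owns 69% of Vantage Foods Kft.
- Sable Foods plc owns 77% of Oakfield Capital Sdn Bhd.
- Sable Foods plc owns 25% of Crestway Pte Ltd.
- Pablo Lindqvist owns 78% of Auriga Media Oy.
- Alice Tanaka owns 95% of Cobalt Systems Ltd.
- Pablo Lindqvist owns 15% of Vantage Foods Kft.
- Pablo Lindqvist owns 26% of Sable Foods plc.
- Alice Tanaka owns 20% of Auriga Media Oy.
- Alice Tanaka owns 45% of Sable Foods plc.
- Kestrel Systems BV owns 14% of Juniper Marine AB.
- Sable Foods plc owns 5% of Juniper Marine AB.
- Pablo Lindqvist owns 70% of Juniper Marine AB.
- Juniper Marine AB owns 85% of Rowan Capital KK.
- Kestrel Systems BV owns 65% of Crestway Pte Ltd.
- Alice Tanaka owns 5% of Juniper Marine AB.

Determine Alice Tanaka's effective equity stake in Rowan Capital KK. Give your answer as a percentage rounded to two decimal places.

10.57%

Alice reaches Rowan along 3 paths.
Via Juniper: 5% × 85% = 4.25%.
Via Kestrel → Juniper: 37% × 14% × 85% = 4.403%.
Via Sable → Juniper: 45% × 5% × 85% = 1.9125%.
Total: 4.25% + 4.403% + 1.9125% = 10.5655%.
Rounded: 10.57%.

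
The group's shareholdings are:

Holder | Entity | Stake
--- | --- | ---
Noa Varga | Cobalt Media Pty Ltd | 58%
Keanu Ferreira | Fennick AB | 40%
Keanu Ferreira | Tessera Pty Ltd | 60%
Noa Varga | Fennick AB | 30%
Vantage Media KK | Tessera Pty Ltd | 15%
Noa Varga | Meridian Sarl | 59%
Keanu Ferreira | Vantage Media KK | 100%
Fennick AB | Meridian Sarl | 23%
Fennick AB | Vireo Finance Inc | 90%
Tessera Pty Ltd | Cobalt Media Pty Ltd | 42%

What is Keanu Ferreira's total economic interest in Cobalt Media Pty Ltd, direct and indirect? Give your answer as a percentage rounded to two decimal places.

31.50%

Keanu reaches Cobalt along 2 paths.
Via Vantage → Tessera: 100% × 15% × 42% = 6.3%.
Via Tessera: 60% × 42% = 25.2%.
Total: 6.3% + 25.2% = 31.5%.
Rounded: 31.50%.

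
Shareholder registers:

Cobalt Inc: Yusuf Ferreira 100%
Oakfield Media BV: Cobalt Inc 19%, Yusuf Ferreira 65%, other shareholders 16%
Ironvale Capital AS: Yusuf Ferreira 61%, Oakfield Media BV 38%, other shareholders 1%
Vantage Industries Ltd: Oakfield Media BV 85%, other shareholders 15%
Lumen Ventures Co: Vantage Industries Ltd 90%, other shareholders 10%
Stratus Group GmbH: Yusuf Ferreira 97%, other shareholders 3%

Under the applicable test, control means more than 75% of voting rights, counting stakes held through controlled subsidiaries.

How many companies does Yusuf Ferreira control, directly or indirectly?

6

Yusuf holds 100% of Cobalt, so Yusuf controls Cobalt.
Cobalt and Yusuf together hold 19% + 65% = 84% of Oakfield, so Yusuf controls Oakfield.
Yusuf and Oakfield together hold 61% + 38% = 99% of Ironvale, so Yusuf controls Ironvale.
Oakfield holds 85% of Vantage, so Yusuf controls Vantage.
Vantage holds 90% of Lumen, so Yusuf controls Lumen.
Yusuf holds 97% of Stratus, so Yusuf controls Stratus.
Yusuf controls 6 companies.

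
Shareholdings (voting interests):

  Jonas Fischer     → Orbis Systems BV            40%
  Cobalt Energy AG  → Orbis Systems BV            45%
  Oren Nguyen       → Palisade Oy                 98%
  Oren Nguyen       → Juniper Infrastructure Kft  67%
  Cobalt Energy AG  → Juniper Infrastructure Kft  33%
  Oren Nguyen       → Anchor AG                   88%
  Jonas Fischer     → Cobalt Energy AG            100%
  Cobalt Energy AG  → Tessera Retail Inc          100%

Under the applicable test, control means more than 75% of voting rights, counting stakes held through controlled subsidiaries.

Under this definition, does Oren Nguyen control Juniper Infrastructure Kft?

No

Oren holds 88% of Anchor, so Oren controls Anchor.
Oren holds 98% of Palisade, so Oren controls Palisade.
In Juniper, Oren's side holds only 67%, not > 75%.
So Oren does not control Juniper.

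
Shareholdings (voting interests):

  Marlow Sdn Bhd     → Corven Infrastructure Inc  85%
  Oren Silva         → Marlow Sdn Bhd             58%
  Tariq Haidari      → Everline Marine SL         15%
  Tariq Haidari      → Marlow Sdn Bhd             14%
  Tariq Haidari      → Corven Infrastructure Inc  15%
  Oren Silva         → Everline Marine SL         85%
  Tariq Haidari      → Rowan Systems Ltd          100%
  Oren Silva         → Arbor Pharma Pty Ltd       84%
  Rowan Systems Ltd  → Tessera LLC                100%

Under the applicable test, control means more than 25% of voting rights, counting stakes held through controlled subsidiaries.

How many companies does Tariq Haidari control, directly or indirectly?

Tariq holds 100% of Rowan, so Tariq controls Rowan.
Rowan holds 100% of Tessera, so Tariq controls Tessera.
No other company's threshold is met.
Tariq controls 2 companies.

2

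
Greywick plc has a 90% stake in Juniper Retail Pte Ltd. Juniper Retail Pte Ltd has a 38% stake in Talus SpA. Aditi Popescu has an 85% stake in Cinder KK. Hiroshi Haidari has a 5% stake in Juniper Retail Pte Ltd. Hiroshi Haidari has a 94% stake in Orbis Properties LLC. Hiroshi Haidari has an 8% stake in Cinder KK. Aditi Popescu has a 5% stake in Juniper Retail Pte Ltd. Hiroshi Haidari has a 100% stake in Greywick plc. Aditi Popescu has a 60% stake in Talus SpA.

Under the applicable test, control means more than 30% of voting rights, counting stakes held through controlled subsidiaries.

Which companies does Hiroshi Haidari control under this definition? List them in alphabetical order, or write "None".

Greywick plc, Juniper Retail Pte Ltd, Orbis Properties LLC, Talus SpA

Hiroshi holds 94% of Orbis, so Hiroshi controls Orbis.
Hiroshi holds 100% of Greywick, so Hiroshi controls Greywick.
Greywick and Hiroshi together hold 90% + 5% = 95% of Juniper, so Hiroshi controls Juniper.
Juniper holds 38% of Talus, so Hiroshi controls Talus.
No other company's threshold is met.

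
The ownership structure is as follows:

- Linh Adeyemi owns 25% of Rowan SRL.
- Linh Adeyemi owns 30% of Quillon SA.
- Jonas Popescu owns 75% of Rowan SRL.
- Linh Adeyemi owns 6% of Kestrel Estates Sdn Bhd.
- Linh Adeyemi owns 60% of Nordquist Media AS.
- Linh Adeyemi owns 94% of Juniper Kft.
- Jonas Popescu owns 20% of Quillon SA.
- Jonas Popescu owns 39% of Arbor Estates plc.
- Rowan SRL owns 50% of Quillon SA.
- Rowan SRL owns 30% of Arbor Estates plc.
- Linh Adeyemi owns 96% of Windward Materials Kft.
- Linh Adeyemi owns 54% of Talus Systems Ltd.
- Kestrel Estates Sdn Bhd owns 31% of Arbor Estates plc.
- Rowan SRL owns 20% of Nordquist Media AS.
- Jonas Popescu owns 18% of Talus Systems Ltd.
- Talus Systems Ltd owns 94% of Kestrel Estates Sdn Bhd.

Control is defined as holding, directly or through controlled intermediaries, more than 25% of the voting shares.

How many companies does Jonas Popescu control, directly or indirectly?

3

Jonas holds 75% of Rowan, so Jonas controls Rowan.
Rowan and Jonas together hold 50% + 20% = 70% of Quillon, so Jonas controls Quillon.
Rowan and Jonas together hold 30% + 39% = 69% of Arbor, so Jonas controls Arbor.
No other company's threshold is met.
Jonas controls 3 companies.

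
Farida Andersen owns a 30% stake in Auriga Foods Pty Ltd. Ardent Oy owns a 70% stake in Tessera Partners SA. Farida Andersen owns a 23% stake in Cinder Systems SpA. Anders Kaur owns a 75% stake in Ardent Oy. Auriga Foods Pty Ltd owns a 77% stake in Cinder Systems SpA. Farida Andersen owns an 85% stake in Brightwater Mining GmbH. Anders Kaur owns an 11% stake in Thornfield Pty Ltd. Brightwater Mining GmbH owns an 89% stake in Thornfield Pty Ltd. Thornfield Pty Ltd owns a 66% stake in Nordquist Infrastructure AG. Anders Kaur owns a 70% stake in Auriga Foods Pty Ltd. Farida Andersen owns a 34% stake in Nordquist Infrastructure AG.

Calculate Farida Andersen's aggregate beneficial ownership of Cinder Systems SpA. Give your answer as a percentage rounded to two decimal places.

Farida reaches Cinder along 2 paths.
Direct stake: 23% = 23%.
Via Auriga: 30% × 77% = 23.1%.
Total: 23% + 23.1% = 46.1%.
Rounded: 46.10%.

46.10%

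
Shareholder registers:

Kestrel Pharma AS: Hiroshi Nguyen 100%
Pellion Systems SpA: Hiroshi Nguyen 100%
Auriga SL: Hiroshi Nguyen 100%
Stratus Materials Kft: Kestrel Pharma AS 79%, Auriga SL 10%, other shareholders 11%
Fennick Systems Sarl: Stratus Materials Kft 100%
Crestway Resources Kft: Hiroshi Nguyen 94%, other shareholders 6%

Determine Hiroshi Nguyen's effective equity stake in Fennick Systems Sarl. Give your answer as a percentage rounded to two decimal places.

89.00%

Hiroshi reaches Fennick along 2 paths.
Via Kestrel → Stratus: 100% × 79% × 100% = 79%.
Via Auriga → Stratus: 100% × 10% × 100% = 10%.
Total: 79% + 10% = 89%.
Rounded: 89.00%.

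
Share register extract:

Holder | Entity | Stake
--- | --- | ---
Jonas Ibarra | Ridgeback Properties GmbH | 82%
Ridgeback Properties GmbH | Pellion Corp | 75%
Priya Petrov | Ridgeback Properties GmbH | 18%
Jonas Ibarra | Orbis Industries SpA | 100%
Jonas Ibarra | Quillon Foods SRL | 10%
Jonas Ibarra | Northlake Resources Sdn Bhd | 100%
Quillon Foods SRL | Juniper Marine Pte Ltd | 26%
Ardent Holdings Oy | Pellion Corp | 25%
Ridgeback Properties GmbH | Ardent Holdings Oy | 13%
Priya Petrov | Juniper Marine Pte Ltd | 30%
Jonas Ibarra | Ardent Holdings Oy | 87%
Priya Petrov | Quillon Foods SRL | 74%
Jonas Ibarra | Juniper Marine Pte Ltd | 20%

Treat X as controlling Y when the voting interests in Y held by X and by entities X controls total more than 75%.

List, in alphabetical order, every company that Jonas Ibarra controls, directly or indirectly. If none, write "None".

Ardent Holdings Oy, Northlake Resources Sdn Bhd, Orbis Industries SpA, Pellion Corp, Ridgeback Properties GmbH

Jonas holds 82% of Ridgeback, so Jonas controls Ridgeback.
Jonas and Ridgeback together hold 87% + 13% = 100% of Ardent, so Jonas controls Ardent.
Ardent and Ridgeback together hold 25% + 75% = 100% of Pellion, so Jonas controls Pellion.
Jonas holds 100% of Northlake, so Jonas controls Northlake.
Jonas holds 100% of Orbis, so Jonas controls Orbis.
No other company's threshold is met.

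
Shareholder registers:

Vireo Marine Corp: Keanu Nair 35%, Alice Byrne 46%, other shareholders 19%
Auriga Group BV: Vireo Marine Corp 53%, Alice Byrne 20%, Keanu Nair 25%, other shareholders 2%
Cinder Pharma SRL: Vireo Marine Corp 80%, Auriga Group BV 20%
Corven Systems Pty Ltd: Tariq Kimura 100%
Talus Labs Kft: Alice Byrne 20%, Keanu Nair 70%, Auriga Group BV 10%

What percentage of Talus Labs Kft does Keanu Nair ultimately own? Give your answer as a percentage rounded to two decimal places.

Keanu reaches Talus along 3 paths.
Direct stake: 70% = 70%.
Via Vireo → Auriga: 35% × 53% × 10% = 1.855%.
Via Auriga: 25% × 10% = 2.5%.
Total: 70% + 1.855% + 2.5% = 74.355%.
Rounded: 74.36%.

74.36%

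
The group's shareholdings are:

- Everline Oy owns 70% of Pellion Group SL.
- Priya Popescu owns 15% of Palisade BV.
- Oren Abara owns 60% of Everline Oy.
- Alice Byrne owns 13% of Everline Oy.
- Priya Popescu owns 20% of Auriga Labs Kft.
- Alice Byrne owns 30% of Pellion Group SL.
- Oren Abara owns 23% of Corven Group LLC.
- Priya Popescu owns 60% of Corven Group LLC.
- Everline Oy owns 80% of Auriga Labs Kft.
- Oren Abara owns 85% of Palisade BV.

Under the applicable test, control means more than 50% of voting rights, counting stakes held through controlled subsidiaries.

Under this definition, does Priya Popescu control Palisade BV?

Priya holds 60% of Corven, so Priya controls Corven.
In Palisade, Priya's side holds only 15%, not > 50%.
So Priya does not control Palisade.

No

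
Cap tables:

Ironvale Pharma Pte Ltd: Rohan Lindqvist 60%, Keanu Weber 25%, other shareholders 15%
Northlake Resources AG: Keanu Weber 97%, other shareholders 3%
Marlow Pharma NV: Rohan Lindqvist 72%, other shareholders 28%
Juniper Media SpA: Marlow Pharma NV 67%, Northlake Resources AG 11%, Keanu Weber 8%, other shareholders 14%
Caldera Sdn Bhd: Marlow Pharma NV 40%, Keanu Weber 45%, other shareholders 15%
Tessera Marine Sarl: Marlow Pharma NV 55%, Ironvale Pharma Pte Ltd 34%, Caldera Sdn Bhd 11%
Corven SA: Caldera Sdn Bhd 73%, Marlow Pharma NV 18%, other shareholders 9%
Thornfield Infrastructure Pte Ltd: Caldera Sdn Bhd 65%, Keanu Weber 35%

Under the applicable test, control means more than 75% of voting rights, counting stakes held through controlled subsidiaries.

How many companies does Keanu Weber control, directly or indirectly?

Keanu holds 97% of Northlake, so Keanu controls Northlake.
No other company's threshold is met.
Keanu controls 1 company.

1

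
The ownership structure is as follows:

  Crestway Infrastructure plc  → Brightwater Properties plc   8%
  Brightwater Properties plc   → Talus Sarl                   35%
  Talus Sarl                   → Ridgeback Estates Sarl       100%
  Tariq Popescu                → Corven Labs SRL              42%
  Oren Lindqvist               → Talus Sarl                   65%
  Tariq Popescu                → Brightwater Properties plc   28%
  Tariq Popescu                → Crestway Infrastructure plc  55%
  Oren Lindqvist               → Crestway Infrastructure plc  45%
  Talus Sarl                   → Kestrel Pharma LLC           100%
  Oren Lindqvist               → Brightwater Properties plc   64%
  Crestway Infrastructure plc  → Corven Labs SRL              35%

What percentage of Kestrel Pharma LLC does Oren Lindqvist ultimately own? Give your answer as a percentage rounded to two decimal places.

Oren reaches Kestrel along 3 paths.
Via Talus: 65% × 100% = 65%.
Via Crestway → Brightwater → Talus: 45% × 8% × 35% × 100% = 1.26%.
Via Brightwater → Talus: 64% × 35% × 100% = 22.4%.
Total: 65% + 1.26% + 22.4% = 88.66%.

88.66%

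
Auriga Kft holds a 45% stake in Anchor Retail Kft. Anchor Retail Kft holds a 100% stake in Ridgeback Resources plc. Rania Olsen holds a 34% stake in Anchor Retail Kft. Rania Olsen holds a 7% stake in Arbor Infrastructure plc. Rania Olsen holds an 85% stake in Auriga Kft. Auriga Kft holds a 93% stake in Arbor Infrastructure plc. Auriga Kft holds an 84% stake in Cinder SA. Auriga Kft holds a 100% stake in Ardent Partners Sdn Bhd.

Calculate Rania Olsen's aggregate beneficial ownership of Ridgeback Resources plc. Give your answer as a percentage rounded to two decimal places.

72.25%

Rania reaches Ridgeback along 2 paths.
Via Anchor: 34% × 100% = 34%.
Via Auriga → Anchor: 85% × 45% × 100% = 38.25%.
Total: 34% + 38.25% = 72.25%.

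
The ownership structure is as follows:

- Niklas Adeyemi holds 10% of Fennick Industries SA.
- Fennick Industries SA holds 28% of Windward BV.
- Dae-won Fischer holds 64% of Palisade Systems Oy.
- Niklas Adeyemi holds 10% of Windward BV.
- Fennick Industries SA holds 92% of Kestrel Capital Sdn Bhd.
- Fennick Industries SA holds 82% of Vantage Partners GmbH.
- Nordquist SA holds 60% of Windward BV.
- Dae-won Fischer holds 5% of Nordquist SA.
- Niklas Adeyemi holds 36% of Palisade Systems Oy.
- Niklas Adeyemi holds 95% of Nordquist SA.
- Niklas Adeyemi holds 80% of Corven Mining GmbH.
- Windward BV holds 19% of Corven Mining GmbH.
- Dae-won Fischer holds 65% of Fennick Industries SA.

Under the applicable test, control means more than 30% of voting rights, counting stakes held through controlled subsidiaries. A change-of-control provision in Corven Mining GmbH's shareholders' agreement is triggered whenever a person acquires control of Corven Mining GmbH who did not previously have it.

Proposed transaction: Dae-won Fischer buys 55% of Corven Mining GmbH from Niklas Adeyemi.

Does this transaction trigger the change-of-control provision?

The purchase adds only to Dae-won's holdings (Niklas's stake shrinks), so Dae-won is the only person who could newly come to control Corven.
Dae-won holds 65% of Fennick, so Dae-won controls Fennick.
Dae-won holds 64% of Palisade, so Dae-won controls Palisade.
Fennick holds 92% of Kestrel, so Dae-won controls Kestrel.
Fennick holds 82% of Vantage, so Dae-won controls Vantage.
Neither Dae-won nor any entity Dae-won controls holds any voting interest in Corven.
So before the transaction, Dae-won does not control Corven.
After the purchase, Dae-won holds 55% of Corven directly, and Niklas's stake falls to 25%.
Dae-won holds 55% of Corven, so Dae-won controls Corven.
Dae-won did not control Corven before and does after, so the clause is triggered.

Yes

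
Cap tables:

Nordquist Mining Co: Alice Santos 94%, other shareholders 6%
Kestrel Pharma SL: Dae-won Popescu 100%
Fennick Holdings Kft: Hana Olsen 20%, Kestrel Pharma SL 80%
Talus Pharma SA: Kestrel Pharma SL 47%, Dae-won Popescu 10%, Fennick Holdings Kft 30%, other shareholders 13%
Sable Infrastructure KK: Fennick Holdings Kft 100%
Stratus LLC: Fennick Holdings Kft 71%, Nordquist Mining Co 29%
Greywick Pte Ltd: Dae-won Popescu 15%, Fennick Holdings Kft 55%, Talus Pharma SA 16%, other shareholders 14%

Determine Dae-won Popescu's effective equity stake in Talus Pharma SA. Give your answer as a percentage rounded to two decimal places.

81.00%

Dae-won reaches Talus along 3 paths.
Via Kestrel: 100% × 47% = 47%.
Direct stake: 10% = 10%.
Via Kestrel → Fennick: 100% × 80% × 30% = 24%.
Total: 47% + 10% + 24% = 81%.
Rounded: 81.00%.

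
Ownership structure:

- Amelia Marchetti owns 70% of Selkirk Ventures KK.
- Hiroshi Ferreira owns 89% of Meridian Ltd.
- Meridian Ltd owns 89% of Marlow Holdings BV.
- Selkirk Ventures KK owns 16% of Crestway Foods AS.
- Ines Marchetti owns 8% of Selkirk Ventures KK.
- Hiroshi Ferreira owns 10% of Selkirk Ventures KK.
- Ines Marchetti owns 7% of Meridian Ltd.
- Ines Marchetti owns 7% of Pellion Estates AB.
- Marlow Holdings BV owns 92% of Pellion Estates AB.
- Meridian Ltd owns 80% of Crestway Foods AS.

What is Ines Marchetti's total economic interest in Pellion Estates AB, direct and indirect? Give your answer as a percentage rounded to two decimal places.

12.73%

Ines reaches Pellion along 2 paths.
Via Meridian → Marlow: 7% × 89% × 92% = 5.7316%.
Direct stake: 7% = 7%.
Total: 5.7316% + 7% = 12.7316%.
Rounded: 12.73%.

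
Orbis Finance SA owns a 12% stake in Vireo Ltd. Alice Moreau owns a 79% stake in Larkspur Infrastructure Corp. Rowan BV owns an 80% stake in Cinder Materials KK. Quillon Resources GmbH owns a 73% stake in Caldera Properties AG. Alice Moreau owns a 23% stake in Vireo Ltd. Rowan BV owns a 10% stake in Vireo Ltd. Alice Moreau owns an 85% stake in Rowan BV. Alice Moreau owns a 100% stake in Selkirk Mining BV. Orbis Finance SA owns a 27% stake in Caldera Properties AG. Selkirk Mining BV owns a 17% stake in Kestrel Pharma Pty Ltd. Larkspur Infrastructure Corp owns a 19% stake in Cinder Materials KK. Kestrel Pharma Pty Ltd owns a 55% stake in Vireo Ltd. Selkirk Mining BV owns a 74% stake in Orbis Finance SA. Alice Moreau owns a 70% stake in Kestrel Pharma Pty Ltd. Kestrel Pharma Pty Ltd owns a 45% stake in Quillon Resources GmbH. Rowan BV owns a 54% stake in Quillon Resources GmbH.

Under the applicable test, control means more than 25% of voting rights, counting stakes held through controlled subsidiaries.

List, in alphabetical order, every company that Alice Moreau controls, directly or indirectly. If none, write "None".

Caldera Properties AG, Cinder Materials KK, Kestrel Pharma Pty Ltd, Larkspur Infrastructure Corp, Orbis Finance SA, Quillon Resources GmbH, Rowan BV, Selkirk Mining BV, Vireo Ltd

Alice holds 85% of Rowan, so Alice controls Rowan.
Alice holds 100% of Selkirk, so Alice controls Selkirk.
Alice holds 79% of Larkspur, so Alice controls Larkspur.
Alice and Selkirk together hold 70% + 17% = 87% of Kestrel, so Alice controls Kestrel.
Rowan and Kestrel together hold 54% + 45% = 99% of Quillon, so Alice controls Quillon.
Selkirk holds 74% of Orbis, so Alice controls Orbis.
Larkspur and Rowan together hold 19% + 80% = 99% of Cinder, so Alice controls Cinder.
Orbis and Kestrel and Alice and Rowan together hold 12% + 55% + 23% + 10% = 100% of Vireo, so Alice controls Vireo.
Orbis and Quillon together hold 27% + 73% = 100% of Caldera, so Alice controls Caldera.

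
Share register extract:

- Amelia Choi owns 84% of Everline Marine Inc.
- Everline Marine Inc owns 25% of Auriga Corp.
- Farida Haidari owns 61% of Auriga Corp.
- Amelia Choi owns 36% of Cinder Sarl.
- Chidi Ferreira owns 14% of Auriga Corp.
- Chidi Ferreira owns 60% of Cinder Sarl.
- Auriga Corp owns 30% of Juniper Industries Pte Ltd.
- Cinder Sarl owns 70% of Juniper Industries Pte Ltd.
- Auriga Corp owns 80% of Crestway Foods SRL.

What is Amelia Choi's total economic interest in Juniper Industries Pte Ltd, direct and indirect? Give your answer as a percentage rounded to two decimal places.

31.50%

Amelia reaches Juniper along 2 paths.
Via Everline → Auriga: 84% × 25% × 30% = 6.3%.
Via Cinder: 36% × 70% = 25.2%.
Total: 6.3% + 25.2% = 31.5%.
Rounded: 31.50%.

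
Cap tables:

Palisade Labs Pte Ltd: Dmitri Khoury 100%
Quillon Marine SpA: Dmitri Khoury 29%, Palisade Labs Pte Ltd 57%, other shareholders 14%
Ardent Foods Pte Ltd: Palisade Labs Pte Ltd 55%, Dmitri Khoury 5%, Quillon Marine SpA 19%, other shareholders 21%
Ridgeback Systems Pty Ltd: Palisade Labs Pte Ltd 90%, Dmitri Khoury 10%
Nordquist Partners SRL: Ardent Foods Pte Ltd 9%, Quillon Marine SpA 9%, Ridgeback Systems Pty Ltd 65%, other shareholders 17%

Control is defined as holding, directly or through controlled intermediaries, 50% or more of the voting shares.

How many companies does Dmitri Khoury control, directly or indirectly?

Dmitri holds 100% of Palisade, so Dmitri controls Palisade.
Dmitri and Palisade together hold 29% + 57% = 86% of Quillon, so Dmitri controls Quillon.
Palisade and Dmitri and Quillon together hold 55% + 5% + 19% = 79% of Ardent, so Dmitri controls Ardent.
Palisade and Dmitri together hold 90% + 10% = 100% of Ridgeback, so Dmitri controls Ridgeback.
Ardent and Quillon and Ridgeback together hold 9% + 9% + 65% = 83% of Nordquist, so Dmitri controls Nordquist.
Dmitri controls 5 companies.

5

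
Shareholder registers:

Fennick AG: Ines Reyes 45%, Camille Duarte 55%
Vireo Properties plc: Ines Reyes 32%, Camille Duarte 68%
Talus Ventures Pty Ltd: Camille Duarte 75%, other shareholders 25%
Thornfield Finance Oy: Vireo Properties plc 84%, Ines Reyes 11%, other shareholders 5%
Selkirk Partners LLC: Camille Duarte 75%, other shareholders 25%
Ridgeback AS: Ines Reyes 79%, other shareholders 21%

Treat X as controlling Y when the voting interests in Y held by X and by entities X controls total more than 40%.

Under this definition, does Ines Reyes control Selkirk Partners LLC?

No

Ines holds 45% of Fennick, so Ines controls Fennick.
Ines holds 79% of Ridgeback, so Ines controls Ridgeback.
Neither Ines nor any entity Ines controls holds any voting interest in Selkirk.
So Ines does not control Selkirk.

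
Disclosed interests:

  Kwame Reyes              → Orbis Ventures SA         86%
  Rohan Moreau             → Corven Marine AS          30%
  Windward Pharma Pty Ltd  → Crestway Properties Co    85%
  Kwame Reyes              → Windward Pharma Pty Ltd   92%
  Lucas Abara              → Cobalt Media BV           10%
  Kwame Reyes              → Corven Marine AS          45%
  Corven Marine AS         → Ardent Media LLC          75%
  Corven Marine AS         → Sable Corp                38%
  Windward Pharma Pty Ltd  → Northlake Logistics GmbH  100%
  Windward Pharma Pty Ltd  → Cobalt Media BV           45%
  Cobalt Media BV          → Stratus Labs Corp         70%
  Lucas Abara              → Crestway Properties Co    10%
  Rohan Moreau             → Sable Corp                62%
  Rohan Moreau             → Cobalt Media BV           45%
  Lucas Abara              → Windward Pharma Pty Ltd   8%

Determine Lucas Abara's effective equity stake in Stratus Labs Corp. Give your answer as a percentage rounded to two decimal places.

9.52%

Lucas reaches Stratus along 2 paths.
Via Windward → Cobalt: 8% × 45% × 70% = 2.52%.
Via Cobalt: 10% × 70% = 7%.
Total: 2.52% + 7% = 9.52%.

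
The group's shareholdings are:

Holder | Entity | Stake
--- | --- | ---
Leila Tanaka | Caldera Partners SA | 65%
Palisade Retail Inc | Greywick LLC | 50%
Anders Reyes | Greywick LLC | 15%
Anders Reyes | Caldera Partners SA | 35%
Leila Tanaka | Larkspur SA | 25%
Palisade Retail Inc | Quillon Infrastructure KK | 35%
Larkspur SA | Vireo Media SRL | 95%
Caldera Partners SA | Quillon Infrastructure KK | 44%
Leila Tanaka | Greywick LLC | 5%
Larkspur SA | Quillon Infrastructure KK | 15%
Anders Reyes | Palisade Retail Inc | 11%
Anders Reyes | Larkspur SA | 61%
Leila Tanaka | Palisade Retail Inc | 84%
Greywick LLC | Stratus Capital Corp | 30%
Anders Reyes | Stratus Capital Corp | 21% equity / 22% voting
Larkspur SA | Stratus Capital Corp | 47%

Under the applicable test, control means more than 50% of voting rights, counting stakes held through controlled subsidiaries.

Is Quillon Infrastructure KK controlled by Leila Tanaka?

Leila holds 84% of Palisade, so Leila controls Palisade.
Leila holds 65% of Caldera, so Leila controls Caldera.
Caldera and Palisade together hold 44% + 35% = 79% of Quillon, so Leila controls Quillon.

Yes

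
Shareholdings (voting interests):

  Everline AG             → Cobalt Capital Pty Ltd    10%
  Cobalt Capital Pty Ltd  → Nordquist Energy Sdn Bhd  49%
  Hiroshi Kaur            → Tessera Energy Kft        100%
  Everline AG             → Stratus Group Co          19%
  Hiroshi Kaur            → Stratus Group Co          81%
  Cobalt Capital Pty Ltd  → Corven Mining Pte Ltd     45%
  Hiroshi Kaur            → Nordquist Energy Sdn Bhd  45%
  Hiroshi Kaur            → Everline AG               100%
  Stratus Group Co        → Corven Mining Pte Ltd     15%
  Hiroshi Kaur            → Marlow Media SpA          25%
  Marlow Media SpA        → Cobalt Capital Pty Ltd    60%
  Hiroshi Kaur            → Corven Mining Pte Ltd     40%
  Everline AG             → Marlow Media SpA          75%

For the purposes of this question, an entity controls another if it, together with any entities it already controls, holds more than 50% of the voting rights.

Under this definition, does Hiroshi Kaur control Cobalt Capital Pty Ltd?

Hiroshi holds 100% of Everline, so Hiroshi controls Everline.
Hiroshi and Everline together hold 25% + 75% = 100% of Marlow, so Hiroshi controls Marlow.
Marlow and Everline together hold 60% + 10% = 70% of Cobalt, so Hiroshi controls Cobalt.

Yes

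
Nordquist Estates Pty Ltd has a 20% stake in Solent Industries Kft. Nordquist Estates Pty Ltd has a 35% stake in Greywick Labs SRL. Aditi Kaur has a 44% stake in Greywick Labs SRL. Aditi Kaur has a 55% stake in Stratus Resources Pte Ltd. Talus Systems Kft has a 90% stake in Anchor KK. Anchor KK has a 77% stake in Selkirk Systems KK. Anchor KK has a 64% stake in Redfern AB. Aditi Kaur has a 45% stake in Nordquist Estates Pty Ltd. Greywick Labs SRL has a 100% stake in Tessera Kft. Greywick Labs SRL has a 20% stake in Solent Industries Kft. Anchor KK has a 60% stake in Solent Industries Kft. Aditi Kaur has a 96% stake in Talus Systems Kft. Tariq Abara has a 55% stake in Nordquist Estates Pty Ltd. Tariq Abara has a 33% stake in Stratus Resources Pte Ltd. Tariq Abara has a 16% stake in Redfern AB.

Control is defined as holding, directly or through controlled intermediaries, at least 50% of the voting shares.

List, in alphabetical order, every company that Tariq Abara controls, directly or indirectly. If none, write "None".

Nordquist Estates Pty Ltd

Tariq holds 55% of Nordquist, so Tariq controls Nordquist.
No other company's threshold is met.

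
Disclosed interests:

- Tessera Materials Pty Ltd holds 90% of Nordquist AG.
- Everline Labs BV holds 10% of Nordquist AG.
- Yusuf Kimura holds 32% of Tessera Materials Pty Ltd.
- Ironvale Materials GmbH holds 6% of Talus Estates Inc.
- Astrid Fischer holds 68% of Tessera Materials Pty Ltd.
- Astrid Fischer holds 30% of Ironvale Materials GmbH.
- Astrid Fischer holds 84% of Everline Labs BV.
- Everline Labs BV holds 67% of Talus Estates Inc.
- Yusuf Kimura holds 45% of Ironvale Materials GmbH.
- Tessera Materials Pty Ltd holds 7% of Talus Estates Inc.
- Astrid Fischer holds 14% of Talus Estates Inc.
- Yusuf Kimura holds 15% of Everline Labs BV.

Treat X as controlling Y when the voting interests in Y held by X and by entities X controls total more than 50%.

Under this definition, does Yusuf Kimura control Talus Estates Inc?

No

Yusuf's largest direct stake is 45% in Ironvale, which does not meet the threshold, so Yusuf controls no company.
Neither Yusuf nor any entity Yusuf controls holds any voting interest in Talus.
So Yusuf does not control Talus.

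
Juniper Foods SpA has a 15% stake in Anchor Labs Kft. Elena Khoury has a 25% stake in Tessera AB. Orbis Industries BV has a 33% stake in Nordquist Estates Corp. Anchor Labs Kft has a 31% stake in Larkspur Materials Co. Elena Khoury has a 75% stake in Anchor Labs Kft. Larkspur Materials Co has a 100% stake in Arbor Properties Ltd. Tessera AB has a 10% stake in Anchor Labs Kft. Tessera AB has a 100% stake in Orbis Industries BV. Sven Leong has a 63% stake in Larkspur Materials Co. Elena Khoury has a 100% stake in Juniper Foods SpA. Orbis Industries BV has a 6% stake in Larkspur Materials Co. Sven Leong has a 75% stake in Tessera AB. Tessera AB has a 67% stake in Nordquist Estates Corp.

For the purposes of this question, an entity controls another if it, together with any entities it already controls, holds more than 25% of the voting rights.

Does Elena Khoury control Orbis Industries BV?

No

Elena holds 100% of Juniper, so Elena controls Juniper.
Juniper and Elena together hold 15% + 75% = 90% of Anchor, so Elena controls Anchor.
Anchor holds 31% of Larkspur, so Elena controls Larkspur.
Larkspur holds 100% of Arbor, so Elena controls Arbor.
Neither Elena nor any entity Elena controls holds any voting interest in Orbis.
So Elena does not control Orbis.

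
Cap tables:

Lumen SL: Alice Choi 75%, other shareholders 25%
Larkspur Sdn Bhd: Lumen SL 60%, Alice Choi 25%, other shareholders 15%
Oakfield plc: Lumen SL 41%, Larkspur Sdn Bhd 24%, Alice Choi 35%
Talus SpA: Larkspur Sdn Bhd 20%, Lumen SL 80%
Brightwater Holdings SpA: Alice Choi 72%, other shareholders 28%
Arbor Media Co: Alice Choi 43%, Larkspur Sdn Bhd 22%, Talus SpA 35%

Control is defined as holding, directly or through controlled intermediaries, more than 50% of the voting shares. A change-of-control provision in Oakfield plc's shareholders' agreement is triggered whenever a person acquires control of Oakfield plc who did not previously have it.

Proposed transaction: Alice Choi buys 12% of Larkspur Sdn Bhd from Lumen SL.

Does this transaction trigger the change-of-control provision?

No

The purchase adds only to Alice's holdings (Lumen's stake shrinks), so Alice is the only person who could newly come to control Oakfield.
Alice holds 75% of Lumen, so Alice controls Lumen.
Lumen and Alice together hold 60% + 25% = 85% of Larkspur, so Alice controls Larkspur.
Lumen and Larkspur and Alice together hold 41% + 24% + 35% = 100% of Oakfield, so Alice controls Oakfield.
So Alice already controls Oakfield before the transaction.
After the purchase, Alice's direct stake in Larkspur rises to 25% + 12% = 37%, and Lumen's stake falls to 48%.
Alice controlled Oakfield already, so this is not a new person acquiring control; every other person's position is unchanged or reduced.
No new person acquires control, so the clause is not triggered.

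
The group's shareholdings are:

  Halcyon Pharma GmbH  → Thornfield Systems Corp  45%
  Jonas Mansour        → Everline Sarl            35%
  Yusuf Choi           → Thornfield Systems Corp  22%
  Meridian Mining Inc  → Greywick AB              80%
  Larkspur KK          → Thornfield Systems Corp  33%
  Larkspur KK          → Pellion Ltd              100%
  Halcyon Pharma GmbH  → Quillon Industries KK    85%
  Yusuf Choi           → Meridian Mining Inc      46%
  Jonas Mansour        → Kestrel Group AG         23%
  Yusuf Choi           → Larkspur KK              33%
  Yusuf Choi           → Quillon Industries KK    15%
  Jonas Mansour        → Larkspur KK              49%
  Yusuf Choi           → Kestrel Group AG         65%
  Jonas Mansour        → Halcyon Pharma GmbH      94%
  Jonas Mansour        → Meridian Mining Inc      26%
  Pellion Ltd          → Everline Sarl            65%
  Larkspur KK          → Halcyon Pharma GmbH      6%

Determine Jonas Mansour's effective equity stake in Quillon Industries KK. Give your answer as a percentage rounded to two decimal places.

Jonas reaches Quillon along 2 paths.
Via Larkspur → Halcyon: 49% × 6% × 85% = 2.499%.
Via Halcyon: 94% × 85% = 79.9%.
Total: 2.499% + 79.9% = 82.399%.
Rounded: 82.40%.

82.40%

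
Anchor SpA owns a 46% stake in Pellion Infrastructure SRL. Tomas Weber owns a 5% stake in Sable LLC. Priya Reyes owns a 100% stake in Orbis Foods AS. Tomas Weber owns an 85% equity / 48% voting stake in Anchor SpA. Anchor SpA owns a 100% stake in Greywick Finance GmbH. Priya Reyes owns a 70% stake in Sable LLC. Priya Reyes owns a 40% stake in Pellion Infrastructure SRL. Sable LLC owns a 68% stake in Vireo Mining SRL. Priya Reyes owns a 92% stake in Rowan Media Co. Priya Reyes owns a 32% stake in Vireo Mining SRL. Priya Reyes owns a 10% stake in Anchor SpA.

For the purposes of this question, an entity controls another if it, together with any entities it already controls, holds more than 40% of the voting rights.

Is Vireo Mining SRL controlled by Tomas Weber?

Tomas holds 48% of Anchor, so Tomas controls Anchor.
Anchor holds 100% of Greywick, so Tomas controls Greywick.
Anchor holds 46% of Pellion, so Tomas controls Pellion.
Neither Tomas nor any entity Tomas controls holds any voting interest in Vireo.
So Tomas does not control Vireo.

No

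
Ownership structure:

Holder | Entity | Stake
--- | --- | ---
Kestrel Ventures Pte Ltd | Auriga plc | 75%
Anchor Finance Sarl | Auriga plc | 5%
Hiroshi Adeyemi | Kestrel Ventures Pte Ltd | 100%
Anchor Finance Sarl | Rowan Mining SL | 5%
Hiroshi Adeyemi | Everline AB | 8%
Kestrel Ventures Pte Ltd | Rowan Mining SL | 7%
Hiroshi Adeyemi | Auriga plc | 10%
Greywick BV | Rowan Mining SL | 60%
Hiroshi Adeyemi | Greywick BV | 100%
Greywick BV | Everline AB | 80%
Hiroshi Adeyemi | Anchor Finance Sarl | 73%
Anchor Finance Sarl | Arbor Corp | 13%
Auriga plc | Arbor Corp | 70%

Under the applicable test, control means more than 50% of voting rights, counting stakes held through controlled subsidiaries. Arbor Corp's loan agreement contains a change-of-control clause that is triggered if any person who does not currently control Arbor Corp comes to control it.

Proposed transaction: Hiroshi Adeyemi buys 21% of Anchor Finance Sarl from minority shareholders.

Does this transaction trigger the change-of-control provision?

No

The purchase changes only Hiroshi's holdings, so Hiroshi is the only person who could newly come to control Arbor.
Hiroshi holds 73% of Anchor, so Hiroshi controls Anchor.
Hiroshi holds 100% of Kestrel, so Hiroshi controls Kestrel.
Kestrel and Anchor and Hiroshi together hold 75% + 5% + 10% = 90% of Auriga, so Hiroshi controls Auriga.
Auriga and Anchor together hold 70% + 13% = 83% of Arbor, so Hiroshi controls Arbor.
So Hiroshi already controls Arbor before the transaction.
After the purchase, Hiroshi's direct stake in Anchor rises to 73% + 21% = 94%.
Hiroshi controlled Arbor already, so this is not a new person acquiring control; every other person's position is unchanged or reduced.
No new person acquires control, so the clause is not triggered.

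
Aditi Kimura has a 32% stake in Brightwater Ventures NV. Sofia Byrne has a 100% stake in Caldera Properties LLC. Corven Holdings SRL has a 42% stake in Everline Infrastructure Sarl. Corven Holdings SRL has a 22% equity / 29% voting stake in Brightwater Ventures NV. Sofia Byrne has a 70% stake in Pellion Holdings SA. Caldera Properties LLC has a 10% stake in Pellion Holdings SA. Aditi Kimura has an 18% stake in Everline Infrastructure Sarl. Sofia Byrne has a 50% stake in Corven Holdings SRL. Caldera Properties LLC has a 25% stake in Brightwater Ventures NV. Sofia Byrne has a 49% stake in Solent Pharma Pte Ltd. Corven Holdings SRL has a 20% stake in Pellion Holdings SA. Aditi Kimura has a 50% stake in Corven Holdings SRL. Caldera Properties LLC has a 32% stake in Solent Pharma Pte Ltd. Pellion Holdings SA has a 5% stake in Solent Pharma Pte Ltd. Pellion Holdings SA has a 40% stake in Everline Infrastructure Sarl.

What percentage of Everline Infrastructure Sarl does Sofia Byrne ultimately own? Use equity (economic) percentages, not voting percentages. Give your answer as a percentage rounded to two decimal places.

Sofia reaches Everline along 4 paths.
Via Corven: 50% × 42% = 21%.
Via Corven → Pellion: 50% × 20% × 40% = 4%.
Via Caldera → Pellion: 100% × 10% × 40% = 4%.
Via Pellion: 70% × 40% = 28%.
Total: 21% + 4% + 4% + 28% = 57%.
Rounded: 57.00%.

57.00%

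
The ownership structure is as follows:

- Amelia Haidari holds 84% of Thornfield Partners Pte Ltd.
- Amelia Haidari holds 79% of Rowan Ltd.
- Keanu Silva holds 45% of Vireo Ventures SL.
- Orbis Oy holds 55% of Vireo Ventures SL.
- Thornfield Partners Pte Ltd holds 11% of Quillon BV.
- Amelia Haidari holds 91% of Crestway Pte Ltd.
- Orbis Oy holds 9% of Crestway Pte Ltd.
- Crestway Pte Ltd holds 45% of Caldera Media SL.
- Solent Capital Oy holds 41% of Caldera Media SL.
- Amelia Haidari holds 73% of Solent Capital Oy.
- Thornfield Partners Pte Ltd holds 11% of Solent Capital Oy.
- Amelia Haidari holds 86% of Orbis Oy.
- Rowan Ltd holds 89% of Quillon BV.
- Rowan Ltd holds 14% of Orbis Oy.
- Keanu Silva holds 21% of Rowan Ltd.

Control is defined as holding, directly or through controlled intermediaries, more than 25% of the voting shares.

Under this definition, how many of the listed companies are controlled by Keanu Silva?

Keanu holds 45% of Vireo, so Keanu controls Vireo.
No other company's threshold is met.
Keanu controls 1 company.

1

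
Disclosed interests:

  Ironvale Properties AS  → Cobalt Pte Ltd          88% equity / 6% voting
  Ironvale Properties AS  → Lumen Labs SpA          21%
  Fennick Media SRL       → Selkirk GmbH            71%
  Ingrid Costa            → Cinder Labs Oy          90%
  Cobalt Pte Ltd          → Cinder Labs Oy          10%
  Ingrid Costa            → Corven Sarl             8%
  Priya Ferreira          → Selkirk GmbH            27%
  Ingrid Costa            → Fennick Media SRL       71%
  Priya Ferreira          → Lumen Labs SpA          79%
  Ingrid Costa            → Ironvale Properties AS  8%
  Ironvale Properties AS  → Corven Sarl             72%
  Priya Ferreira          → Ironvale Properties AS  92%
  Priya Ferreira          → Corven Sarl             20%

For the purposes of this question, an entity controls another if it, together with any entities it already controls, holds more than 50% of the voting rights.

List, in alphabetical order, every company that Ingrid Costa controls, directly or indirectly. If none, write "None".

Cinder Labs Oy, Fennick Media SRL, Selkirk GmbH

Ingrid holds 71% of Fennick, so Ingrid controls Fennick.
Ingrid holds 90% of Cinder, so Ingrid controls Cinder.
Fennick holds 71% of Selkirk, so Ingrid controls Selkirk.
No other company's threshold is met.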